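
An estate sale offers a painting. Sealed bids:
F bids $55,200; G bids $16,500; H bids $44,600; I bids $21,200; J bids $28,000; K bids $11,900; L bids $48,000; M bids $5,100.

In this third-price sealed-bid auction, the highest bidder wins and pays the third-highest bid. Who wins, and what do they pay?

Bids ranked: 55,200 (F) > 48,000 (L) > 44,600 (H) > 28,000 (J) > 21,200 (I) > 16,500 (G) > …
F is highest; pays the third-highest bid, $44,600.

F pays $44,600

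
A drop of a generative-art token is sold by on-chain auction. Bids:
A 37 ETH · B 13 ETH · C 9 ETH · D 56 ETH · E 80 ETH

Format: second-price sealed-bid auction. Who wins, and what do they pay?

Sorting bids: 80 (E) > 56 (D) > 37 (A) > 13 (B) > 9 (C)
E is highest; pays the second-highest bid, 56 ETH.

E pays 56 ETH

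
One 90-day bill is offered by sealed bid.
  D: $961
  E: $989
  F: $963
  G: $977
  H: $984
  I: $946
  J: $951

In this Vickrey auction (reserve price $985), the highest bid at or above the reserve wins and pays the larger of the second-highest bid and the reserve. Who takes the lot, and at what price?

E pays $985

Rule: the highest bid at or above the reserve wins and pays the larger of the second-highest bid and the reserve.
Bids in order: 989 (E) > 984 (H) > 977 (G) > 963 (F) > 961 (D) > 951 (J) > …
Highest eligible bid: E at $989.
max(second-highest $984, reserve $985) = $985.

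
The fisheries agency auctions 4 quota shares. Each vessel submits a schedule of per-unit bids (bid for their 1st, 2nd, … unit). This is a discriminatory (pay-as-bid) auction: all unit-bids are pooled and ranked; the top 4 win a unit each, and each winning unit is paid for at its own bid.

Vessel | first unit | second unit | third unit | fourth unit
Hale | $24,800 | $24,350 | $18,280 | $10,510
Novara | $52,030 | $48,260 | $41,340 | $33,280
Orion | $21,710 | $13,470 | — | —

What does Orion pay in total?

Orion pays $0

All unit-bids, highest first — top 4: 52,030 (Novara-1), 48,260 (Novara-2), 41,340 (Novara-3), 33,280 (Novara-4)
Next rejected bid: $24,800 (not a price — pay-as-bid).
Orion wins no units.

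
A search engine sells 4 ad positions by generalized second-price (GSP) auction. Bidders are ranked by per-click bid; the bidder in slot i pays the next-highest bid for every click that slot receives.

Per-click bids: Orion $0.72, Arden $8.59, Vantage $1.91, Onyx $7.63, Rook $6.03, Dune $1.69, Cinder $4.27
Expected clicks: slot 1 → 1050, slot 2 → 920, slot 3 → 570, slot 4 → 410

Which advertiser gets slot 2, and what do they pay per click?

Onyx; $6.03 per click

Per-click bids in order: $8.59 (Arden) > $7.63 (Onyx) > $6.03 (Rook) > $4.27 (Cinder) > $1.91 (Vantage) > …
Slot 2 goes to the second-ranked bidder, Onyx, who pays the next bid down: $6.03/click.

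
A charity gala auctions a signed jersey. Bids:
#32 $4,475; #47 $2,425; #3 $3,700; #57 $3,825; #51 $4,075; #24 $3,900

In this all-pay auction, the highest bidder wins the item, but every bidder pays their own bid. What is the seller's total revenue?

Total revenue: $22,400

Rule: the highest bidder wins the item, but every bidder pays their own bid.
Bids in order: 4,475 (#32) > 4,075 (#51) > 3,900 (#24) > 3,825 (#57) > 3,700 (#3) > 2,425 (#47)
#32 wins with the top bid; all bids are sunk regardless.
Every bidder forfeits their bid regardless of winning.
Revenue = 4,475 + 2,425 + 3,700 + 3,825 + 4,075 + 3,900 = $22,400.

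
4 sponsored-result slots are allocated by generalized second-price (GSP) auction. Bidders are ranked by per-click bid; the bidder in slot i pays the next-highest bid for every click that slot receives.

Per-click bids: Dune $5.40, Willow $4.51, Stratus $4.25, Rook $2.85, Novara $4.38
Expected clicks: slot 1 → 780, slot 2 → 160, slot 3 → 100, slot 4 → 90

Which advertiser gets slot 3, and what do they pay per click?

Novara; $4.25 per click

Ranked by bid: $5.40 (Dune) > $4.51 (Willow) > $4.38 (Novara) > $4.25 (Stratus) > $2.85 (Rook)
Slot 3 goes to the third-ranked bidder, Novara, who pays the next bid down: $4.25/click.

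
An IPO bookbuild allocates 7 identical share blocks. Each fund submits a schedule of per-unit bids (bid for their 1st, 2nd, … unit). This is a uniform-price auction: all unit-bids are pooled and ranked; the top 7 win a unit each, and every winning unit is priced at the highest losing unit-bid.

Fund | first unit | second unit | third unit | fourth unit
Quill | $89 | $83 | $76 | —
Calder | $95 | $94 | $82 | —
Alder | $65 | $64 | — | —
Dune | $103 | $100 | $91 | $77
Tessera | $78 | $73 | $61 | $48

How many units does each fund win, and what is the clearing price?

Merging the schedules and taking the best 7: 103 (Dune-1), 100 (Dune-2), 95 (Calder-1), 94 (Calder-2), 91 (Dune-3), 89 (Quill-1), 83 (Quill-2)
Highest rejected unit-bid = $82.
Allocation: Calder 2, Dune 3, Quill 2.

Calder 2, Dune 3, Quill 2; clearing price $82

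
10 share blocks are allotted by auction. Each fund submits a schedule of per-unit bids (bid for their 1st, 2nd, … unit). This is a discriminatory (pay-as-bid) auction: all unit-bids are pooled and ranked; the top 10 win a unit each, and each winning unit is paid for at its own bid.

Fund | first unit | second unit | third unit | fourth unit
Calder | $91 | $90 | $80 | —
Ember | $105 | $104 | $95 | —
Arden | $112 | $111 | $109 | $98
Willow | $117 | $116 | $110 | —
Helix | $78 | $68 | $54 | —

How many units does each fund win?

Pooled unit-bids ranked (top 10): 117 (Willow-1), 116 (Willow-2), 112 (Arden-1), 111 (Arden-2), 110 (Willow-3), 109 (Arden-3), 105 (Ember-1), 104 (Ember-2), 98 (Arden-4), 95 (Ember-3)
Next rejected bid: $91 (not a price — pay-as-bid).
Allocation: Arden 4, Ember 3, Willow 3.

Arden 4, Ember 3, Willow 3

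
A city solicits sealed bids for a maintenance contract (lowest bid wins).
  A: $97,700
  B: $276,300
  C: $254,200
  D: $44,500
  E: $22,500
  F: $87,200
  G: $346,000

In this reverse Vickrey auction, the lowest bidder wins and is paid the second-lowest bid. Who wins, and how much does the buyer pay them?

Bids ranked: 22,500 (E) < 44,500 (D) < 87,200 (F) < 97,700 (A) < 254,200 (C) < 276,300 (B) < …
Second-price: E is paid D's bid of $44,500.

E is paid $44,500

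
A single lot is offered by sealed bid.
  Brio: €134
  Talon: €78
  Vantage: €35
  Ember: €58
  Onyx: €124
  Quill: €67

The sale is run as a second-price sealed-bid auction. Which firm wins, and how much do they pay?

Second-price sealed-bid auction: the highest bidder wins and pays the second-highest bid.
Sorting bids: 134 (Brio) > 124 (Onyx) > 78 (Talon) > 67 (Quill) > 58 (Ember) > 35 (Vantage)
Second-price: Brio pays Onyx's bid of €124.

Brio pays €124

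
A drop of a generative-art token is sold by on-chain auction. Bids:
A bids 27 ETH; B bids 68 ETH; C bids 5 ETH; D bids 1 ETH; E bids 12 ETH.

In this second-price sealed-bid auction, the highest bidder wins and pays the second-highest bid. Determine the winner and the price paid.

B pays 27 ETH

Rule: the highest bidder wins and pays the second-highest bid.
Bids in order: 68 (B) > 27 (A) > 12 (E) > 5 (C) > 1 (D)
Second-price: B pays A's bid of 27 ETH.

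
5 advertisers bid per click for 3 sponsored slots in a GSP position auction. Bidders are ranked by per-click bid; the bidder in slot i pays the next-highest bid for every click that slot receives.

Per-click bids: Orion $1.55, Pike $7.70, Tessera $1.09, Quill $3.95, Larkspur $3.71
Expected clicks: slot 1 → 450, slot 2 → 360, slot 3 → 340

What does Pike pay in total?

Pike pays $1777.50

Per-click bids in order: $7.70 (Pike) > $3.95 (Quill) > $3.71 (Larkspur) > $1.55 (Orion) > …
Pike holds slot 1 → pays next bid $3.95 × 450 clicks = $1777.50.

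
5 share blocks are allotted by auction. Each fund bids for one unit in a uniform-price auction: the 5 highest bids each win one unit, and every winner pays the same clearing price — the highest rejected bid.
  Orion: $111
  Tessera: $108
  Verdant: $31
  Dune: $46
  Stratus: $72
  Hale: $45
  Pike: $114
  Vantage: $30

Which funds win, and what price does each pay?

Bids ranked high→low: 114 (Pike), 111 (Orion), 108 (Tessera), 72 (Stratus), 46 (Dune), 45 (Hale), 31 (Verdant), …
Winners (5 units): Pike, Orion, Tessera, Stratus, Dune.
Clearing price = highest rejected bid = $45.

Pike, Orion, Tessera, Stratus, Dune; each pays $45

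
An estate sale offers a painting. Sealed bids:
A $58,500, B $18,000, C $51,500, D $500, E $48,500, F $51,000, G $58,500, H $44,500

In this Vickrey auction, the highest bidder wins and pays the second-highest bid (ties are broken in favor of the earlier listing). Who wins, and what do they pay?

Vickrey auction: the highest bidder wins and pays the second-highest bid.
Sorting bids: 58,500 (A) > 58,500 (G) > 51,500 (C) > 51,000 (F) > 48,500 (E) > 44,500 (H) > …
Tie at $58,500 → A wins by tie-break.
A wins with the highest bid; price is set by the runner-up at $58,500.

A pays $58,500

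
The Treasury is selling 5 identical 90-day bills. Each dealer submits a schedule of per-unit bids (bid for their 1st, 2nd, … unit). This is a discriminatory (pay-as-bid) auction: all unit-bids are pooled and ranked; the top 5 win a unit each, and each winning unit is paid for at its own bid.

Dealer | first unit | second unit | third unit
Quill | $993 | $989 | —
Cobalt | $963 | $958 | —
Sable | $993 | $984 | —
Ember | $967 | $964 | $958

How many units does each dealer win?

Ember 1, Quill 2, Sable 2

Merging the schedules and taking the best 5: 993 (Quill-1), 993 (Sable-1), 989 (Quill-2), 984 (Sable-2), 967 (Ember-1)
Next rejected bid: $964 (not a price — pay-as-bid).
Allocation: Ember 1, Quill 2, Sable 2.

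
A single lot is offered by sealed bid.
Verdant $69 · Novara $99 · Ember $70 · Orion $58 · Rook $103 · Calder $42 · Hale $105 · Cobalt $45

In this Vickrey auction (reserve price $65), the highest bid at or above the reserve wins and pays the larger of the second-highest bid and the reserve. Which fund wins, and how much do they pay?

Hale pays $103

Bids in order: 105 (Hale) > 103 (Rook) > 99 (Novara) > 70 (Ember) > 69 (Verdant) > 58 (Orion) > …
Highest eligible bid: Hale at $105.
max(second-highest $103, reserve $65) = $103; the reserve does not bind.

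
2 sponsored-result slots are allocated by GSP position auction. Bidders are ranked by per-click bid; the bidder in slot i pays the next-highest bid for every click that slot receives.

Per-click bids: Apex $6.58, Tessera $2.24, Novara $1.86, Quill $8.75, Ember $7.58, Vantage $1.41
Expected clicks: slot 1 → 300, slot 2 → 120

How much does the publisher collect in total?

Total revenue: $3063.60

Sorting advertisers: $8.75 (Quill) > $7.58 (Ember) > $6.58 (Apex) > …
Slot 1: Quill pays $7.58 × 300 = $2274.00
Slot 2: Ember pays $6.58 × 120 = $789.60
Total = $3063.60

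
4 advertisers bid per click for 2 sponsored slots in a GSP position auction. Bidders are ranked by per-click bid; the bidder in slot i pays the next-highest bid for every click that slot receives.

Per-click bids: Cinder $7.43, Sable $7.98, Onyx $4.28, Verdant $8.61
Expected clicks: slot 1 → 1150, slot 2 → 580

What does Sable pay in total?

Sable pays $4309.40

Ranked by bid: $8.61 (Verdant) > $7.98 (Sable) > $7.43 (Cinder) > …
Sable holds slot 2 → pays next bid $7.43 × 580 clicks = $4309.40.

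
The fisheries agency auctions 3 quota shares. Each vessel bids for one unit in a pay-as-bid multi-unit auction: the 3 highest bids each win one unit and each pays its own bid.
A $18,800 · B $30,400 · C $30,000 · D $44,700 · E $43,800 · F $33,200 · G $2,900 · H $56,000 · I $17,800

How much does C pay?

C pays $0

Bids ranked high→low: 56,000 (H), 44,700 (D), 43,800 (E), 33,200 (F), 30,400 (B), …
Winners (3 units): H, D, E.
C does not win → $0.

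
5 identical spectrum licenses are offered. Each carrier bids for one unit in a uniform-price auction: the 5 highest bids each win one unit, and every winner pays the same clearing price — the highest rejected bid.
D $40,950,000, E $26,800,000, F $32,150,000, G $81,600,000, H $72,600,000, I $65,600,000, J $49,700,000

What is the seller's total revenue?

Ordering the bids: 81,600,000 (G), 72,600,000 (H), 65,600,000 (I), 49,700,000 (J), 40,950,000 (D), 32,150,000 (F), 26,800,000 (E)
Top 5: G, H, I, J, D.
First losing bid is F's $32,150,000, which sets the uniform price.
Total revenue = 5 × $32,150,000 = $160,750,000.

Total revenue: $160,750,000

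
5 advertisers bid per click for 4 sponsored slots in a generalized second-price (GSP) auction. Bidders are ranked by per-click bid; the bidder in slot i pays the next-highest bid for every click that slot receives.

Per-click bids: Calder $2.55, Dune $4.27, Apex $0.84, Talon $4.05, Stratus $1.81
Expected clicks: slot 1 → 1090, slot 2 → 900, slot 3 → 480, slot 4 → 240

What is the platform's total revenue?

Total revenue: $7779.90

Per-click bids in order: $4.27 (Dune) > $4.05 (Talon) > $2.55 (Calder) > $1.81 (Stratus) > $0.84 (Apex)
Slot 1: Dune pays $4.05 × 1090 = $4414.50
Slot 2: Talon pays $2.55 × 900 = $2295.00
Slot 3: Calder pays $1.81 × 480 = $868.80
Slot 4: Stratus pays $0.84 × 240 = $201.60
Total = $7779.90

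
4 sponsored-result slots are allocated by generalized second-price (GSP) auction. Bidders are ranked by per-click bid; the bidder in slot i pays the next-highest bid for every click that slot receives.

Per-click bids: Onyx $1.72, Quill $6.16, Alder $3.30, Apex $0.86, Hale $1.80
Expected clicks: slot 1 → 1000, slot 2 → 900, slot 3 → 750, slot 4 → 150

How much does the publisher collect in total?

Total revenue: $6339.00

Sorting advertisers: $6.16 (Quill) > $3.30 (Alder) > $1.80 (Hale) > $1.72 (Onyx) > $0.86 (Apex)
Slot 1: Quill pays $3.30 × 1000 = $3300.00
Slot 2: Alder pays $1.80 × 900 = $1620.00
Slot 3: Hale pays $1.72 × 750 = $1290.00
Slot 4: Onyx pays $0.86 × 150 = $129.00
Total = $6339.00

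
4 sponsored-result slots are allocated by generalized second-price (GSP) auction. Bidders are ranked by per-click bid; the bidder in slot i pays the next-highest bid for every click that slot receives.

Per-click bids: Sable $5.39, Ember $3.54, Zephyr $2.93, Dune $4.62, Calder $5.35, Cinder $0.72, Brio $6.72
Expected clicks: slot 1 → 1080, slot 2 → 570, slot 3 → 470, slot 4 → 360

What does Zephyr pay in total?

Zephyr pays $0.00

Per-click bids in order: $6.72 (Brio) > $5.39 (Sable) > $5.35 (Calder) > $4.62 (Dune) > $3.54 (Ember) > …
Zephyr ranks below slot 4 → no slot, pays nothing.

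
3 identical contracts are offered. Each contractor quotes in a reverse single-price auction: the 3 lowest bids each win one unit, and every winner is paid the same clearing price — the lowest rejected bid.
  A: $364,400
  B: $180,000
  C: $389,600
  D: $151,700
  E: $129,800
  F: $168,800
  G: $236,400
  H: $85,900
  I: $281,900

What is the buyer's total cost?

Ordering the bids: 85,900 (H), 129,800 (E), 151,700 (D), 168,800 (F), 180,000 (B), …
Winners (3 units): H, E, D.
Lowest unsuccessful bid: $168,800 → clearing price.
Total cost = 3 × $168,800 = $506,400.

Total cost: $506,400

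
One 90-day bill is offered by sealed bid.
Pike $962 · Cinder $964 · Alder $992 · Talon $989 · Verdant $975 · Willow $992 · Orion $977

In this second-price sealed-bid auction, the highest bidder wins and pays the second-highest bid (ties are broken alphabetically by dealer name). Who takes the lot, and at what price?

Bids ranked: 992 (Alder) > 992 (Willow) > 989 (Talon) > 977 (Orion) > 975 (Verdant) > 964 (Cinder) > …
Tie at $992 → Alder wins by tie-break.
Alder is highest; pays the second-highest bid, $992.

Alder pays $992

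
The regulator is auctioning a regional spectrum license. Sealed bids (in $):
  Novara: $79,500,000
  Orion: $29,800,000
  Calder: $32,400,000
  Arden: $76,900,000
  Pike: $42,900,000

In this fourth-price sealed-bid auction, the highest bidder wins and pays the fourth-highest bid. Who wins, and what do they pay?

Novara pays $32,400,000

Sorting bids: 79,500,000 (Novara) > 76,900,000 (Arden) > 42,900,000 (Pike) > 32,400,000 (Calder) > 29,800,000 (Orion)
Novara is highest; pays the fourth-highest bid, $32,400,000.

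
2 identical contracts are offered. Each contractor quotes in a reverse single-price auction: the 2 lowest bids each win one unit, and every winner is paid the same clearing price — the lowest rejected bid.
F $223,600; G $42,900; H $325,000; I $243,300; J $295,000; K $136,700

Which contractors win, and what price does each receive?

Ordering the bids: 42,900 (G), 136,700 (K), 223,600 (F), 243,300 (I), …
The 2 lowest are G, K.
Lowest unsuccessful bid: $223,600 → clearing price.

G, K; each is paid $223,600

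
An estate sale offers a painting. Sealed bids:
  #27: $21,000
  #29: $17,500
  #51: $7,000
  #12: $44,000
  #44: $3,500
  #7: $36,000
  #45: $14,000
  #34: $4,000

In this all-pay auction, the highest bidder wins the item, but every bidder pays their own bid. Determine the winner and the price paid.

All-pay auction: the highest bidder wins the item, but every bidder pays their own bid.
Bids in order: 44,000 (#12) > 36,000 (#7) > 21,000 (#27) > 17,500 (#29) > 14,000 (#45) > 7,000 (#51) > …
#12 wins with the top bid; all bids are sunk regardless.

#12 pays $44,000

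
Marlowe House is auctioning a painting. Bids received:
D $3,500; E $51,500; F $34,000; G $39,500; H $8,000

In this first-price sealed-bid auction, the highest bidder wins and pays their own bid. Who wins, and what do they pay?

E pays $51,500

Rule: the highest bidder wins and pays their own bid.
Bids in order: 51,500 (E) > 39,500 (G) > 34,000 (F) > 8,000 (H) > 3,500 (D)
First-price: E pays what they bid, $51,500.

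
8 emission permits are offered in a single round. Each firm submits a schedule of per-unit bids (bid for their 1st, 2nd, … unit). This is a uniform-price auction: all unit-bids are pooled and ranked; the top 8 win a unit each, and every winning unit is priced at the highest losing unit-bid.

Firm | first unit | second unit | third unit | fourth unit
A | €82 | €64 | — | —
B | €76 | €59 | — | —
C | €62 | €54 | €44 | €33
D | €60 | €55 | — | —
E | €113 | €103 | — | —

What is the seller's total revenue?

Total revenue: €440

Merging the schedules and taking the best 8: 113 (E-1), 103 (E-2), 82 (A-1), 76 (B-1), 64 (A-2), 62 (C-1), 60 (D-1), 59 (B-2)
First bid not allocated: €55.
Allocation: A 2, B 2, C 1, D 1, E 2. Every unit priced at €55.
Revenue = 8 × 55 = €440.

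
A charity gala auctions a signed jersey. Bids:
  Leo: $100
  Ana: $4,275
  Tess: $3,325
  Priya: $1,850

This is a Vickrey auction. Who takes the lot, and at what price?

Sorting bids: 4,275 (Ana) > 3,325 (Tess) > 1,850 (Priya) > 100 (Leo)
Second-price: Ana pays Tess's bid of $3,325.

Ana pays $3,325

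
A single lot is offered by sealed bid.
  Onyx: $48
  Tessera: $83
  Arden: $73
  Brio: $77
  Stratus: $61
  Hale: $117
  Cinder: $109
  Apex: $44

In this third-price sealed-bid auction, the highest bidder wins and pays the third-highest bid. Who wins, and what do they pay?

Hale pays $83

Third-price sealed-bid auction: the highest bidder wins and pays the third-highest bid.
Bids ranked: 117 (Hale) > 109 (Cinder) > 83 (Tessera) > 77 (Brio) > 73 (Arden) > 61 (Stratus) > …
Hale is highest; pays the third-highest bid, $83.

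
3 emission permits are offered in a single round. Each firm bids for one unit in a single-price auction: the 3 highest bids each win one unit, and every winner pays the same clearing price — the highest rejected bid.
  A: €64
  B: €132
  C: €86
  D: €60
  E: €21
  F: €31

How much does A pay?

A pays €60

Ordering the bids: 132 (B), 86 (C), 64 (A), 60 (D), 31 (F), …
The 3 highest are B, C, A.
Clearing price = highest rejected bid = €60.
A wins → pays €60.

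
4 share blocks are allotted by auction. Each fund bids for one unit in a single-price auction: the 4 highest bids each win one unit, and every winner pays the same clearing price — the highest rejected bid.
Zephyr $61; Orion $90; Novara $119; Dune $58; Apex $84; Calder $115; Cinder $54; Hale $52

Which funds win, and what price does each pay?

Bids ranked high→low: 119 (Novara), 115 (Calder), 90 (Orion), 84 (Apex), 61 (Zephyr), 58 (Dune), …
The 4 highest are Novara, Calder, Orion, Apex.
Highest unsuccessful bid: $61 → clearing price.

Novara, Calder, Orion, Apex; each pays $61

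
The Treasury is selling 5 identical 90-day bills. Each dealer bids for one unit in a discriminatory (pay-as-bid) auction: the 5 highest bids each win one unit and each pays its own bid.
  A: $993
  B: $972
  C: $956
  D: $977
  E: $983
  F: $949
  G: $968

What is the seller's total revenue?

Total revenue: $4,893

Bids ranked high→low: 993 (A), 983 (E), 977 (D), 972 (B), 968 (G), 956 (C), 949 (F)
The 5 highest are A, E, D, B, G.
Total revenue = 993 + 983 + 977 + 972 + 968 = $4,893.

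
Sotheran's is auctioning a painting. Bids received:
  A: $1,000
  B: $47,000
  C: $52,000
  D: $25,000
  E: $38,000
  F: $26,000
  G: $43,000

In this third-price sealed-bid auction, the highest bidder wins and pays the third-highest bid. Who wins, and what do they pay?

C pays $43,000

Sorting bids: 52,000 (C) > 47,000 (B) > 43,000 (G) > 38,000 (E) > 26,000 (F) > 25,000 (D) > …
C wins; payment is bid #3 in the ranking = $43,000.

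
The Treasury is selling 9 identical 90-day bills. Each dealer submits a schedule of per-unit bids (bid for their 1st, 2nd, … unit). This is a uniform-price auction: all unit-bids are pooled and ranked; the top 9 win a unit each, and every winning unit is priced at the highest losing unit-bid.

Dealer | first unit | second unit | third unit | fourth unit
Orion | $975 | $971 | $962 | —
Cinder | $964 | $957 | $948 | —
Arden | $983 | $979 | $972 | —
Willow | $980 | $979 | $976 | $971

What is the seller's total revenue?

Total revenue: $8,676

Merging the schedules and taking the best 9: 983 (Arden-1), 980 (Willow-1), 979 (Arden-2), 979 (Willow-2), 976 (Willow-3), 975 (Orion-1), 972 (Arden-3), 971 (Orion-2), 971 (Willow-4)
First bid not allocated: $964.
Allocation: Arden 3, Orion 2, Willow 4. Every unit priced at $964.
Revenue = 9 × 964 = $8,676.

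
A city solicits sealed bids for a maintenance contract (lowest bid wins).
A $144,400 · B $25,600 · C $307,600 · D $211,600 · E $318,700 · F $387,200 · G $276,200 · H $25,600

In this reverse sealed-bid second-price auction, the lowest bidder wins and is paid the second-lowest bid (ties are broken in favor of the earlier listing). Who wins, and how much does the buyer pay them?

B is paid $25,600

Bids ranked: 25,600 (B) < 25,600 (H) < 144,400 (A) < 211,600 (D) < 276,200 (G) < 307,600 (C) < …
Tie at $25,600 → B wins by tie-break.
B wins with the lowest bid; price is set by the runner-up at $25,600.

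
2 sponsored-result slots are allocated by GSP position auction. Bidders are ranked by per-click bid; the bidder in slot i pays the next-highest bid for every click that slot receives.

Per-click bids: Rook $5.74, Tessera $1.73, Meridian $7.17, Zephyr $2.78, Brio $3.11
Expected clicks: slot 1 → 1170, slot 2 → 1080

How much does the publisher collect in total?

Per-click bids in order: $7.17 (Meridian) > $5.74 (Rook) > $3.11 (Brio) > …
Slot 1: Meridian pays $5.74 × 1170 = $6715.80
Slot 2: Rook pays $3.11 × 1080 = $3358.80
Total = $10074.60

Total revenue: $10074.60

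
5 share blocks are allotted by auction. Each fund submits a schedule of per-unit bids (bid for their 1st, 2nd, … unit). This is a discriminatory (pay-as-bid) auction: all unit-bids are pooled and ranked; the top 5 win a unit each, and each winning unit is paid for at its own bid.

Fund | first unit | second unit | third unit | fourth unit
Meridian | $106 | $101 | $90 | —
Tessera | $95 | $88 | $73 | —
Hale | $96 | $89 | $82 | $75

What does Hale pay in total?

Merging the schedules and taking the best 5: 106 (Meridian-1), 101 (Meridian-2), 96 (Hale-1), 95 (Tessera-1), 90 (Meridian-3)
Next rejected bid: $89 (not a price — pay-as-bid).
Hale's winning unit-bids: 96 = $96.

Hale pays $96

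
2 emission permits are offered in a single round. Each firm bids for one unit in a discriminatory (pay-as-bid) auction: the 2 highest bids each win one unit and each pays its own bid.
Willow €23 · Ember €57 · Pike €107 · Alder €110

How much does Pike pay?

Pike pays €107

Sorting: 110 (Alder), 107 (Pike), 57 (Ember), 23 (Willow)
The 2 highest are Alder, Pike.
Pike wins → own bid €107.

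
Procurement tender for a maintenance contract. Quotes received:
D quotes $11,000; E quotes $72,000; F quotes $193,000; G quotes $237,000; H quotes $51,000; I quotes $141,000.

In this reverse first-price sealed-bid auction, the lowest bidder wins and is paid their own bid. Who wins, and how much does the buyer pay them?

Bids in order: 11,000 (D) < 51,000 (H) < 72,000 (E) < 141,000 (I) < 193,000 (F) < 237,000 (G)
D has the lowest bid and is paid exactly that: $11,000.

D is paid $11,000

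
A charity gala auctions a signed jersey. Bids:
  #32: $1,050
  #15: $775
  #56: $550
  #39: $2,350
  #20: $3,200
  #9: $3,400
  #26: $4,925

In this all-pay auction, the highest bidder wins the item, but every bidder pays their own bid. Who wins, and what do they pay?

#26 pays $4,925

Rule: the highest bidder wins the item, but every bidder pays their own bid.
Sorting bids: 4,925 (#26) > 3,400 (#9) > 3,200 (#20) > 2,350 (#39) > 1,050 (#32) > 775 (#15) > …
#26 wins with the top bid; all bids are sunk regardless.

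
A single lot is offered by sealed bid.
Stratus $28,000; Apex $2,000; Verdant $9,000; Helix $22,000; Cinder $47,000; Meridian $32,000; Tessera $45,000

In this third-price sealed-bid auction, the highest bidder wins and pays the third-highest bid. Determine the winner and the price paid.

Cinder pays $32,000

Rule: the highest bidder wins and pays the third-highest bid.
Bids in order: 47,000 (Cinder) > 45,000 (Tessera) > 32,000 (Meridian) > 28,000 (Stratus) > 22,000 (Helix) > 9,000 (Verdant) > …
Cinder is highest; pays the third-highest bid, $32,000.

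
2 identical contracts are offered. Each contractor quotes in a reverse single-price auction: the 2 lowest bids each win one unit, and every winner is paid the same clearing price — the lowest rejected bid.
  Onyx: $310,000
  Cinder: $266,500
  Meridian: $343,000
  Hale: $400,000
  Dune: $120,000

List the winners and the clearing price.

Dune, Cinder; each is paid $310,000

Bids ranked low→high: 120,000 (Dune), 266,500 (Cinder), 310,000 (Onyx), 343,000 (Meridian), …
Winners (2 units): Dune, Cinder.
Lowest unsuccessful bid: $310,000 → clearing price.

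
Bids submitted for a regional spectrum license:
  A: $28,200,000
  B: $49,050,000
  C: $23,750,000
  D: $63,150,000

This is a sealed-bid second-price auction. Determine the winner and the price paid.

D pays $49,050,000

Rule: the highest bidder wins and pays the second-highest bid.
Bids ranked: 63,150,000 (D) > 49,050,000 (B) > 28,200,000 (A) > 23,750,000 (C)
D wins with the highest bid; price is set by the runner-up at $49,050,000.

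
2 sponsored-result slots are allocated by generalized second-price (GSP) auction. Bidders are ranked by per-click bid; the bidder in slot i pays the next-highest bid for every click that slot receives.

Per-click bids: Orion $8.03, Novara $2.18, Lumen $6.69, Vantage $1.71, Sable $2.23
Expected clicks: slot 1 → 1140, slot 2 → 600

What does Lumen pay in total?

Lumen pays $1338.00

Per-click bids in order: $8.03 (Orion) > $6.69 (Lumen) > $2.23 (Sable) > …
Lumen holds slot 2 → pays next bid $2.23 × 600 clicks = $1338.00.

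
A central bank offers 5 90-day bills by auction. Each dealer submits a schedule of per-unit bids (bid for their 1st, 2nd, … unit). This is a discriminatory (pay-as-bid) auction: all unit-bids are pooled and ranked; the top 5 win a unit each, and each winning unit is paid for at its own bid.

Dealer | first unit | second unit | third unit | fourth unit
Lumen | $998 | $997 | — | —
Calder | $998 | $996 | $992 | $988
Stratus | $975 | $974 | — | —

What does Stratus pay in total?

Stratus pays $0

All unit-bids, highest first — top 5: 998 (Lumen-1), 998 (Calder-1), 997 (Lumen-2), 996 (Calder-2), 992 (Calder-3)
Next rejected bid: $988 (not a price — pay-as-bid).
Stratus wins no units.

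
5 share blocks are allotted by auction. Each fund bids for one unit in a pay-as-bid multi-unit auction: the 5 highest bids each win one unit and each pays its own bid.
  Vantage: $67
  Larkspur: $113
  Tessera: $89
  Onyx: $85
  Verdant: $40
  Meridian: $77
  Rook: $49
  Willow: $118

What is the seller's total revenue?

Total revenue: $482

Bids ranked high→low: 118 (Willow), 113 (Larkspur), 89 (Tessera), 85 (Onyx), 77 (Meridian), 67 (Vantage), 49 (Rook), …
The 5 highest are Willow, Larkspur, Tessera, Onyx, Meridian.
Total revenue = 118 + 113 + 89 + 85 + 77 = $482.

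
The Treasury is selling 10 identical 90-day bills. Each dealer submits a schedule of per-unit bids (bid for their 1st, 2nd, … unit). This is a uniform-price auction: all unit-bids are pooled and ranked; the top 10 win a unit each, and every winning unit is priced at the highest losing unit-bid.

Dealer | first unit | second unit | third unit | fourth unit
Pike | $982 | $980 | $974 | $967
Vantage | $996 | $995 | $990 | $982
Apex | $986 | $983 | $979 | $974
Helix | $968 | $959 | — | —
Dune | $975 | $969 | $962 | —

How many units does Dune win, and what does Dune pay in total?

Pooled unit-bids ranked (top 10): 996 (Vantage-1), 995 (Vantage-2), 990 (Vantage-3), 986 (Apex-1), 983 (Apex-2), 982 (Pike-1), 982 (Vantage-4), 980 (Pike-2), 979 (Apex-3), 975 (Dune-1)
The (k+1)-th unit-bid is $974.
Dune wins 1 unit(s) at $974 each.

Dune: 1 unit, pays $974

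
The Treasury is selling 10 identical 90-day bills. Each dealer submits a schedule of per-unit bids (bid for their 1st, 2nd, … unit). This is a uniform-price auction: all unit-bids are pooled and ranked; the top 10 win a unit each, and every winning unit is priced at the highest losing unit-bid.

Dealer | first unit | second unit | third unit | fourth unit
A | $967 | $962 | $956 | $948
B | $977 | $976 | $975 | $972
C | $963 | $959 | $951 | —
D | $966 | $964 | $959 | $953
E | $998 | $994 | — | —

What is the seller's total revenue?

Merging the schedules and taking the best 10: 998 (E-1), 994 (E-2), 977 (B-1), 976 (B-2), 975 (B-3), 972 (B-4), 967 (A-1), 966 (D-1), 964 (D-2), 963 (C-1)
Highest rejected unit-bid = $962.
Allocation: A 1, B 4, C 1, D 2, E 2. Every unit priced at $962.
Revenue = 10 × 962 = $9,620.

Total revenue: $9,620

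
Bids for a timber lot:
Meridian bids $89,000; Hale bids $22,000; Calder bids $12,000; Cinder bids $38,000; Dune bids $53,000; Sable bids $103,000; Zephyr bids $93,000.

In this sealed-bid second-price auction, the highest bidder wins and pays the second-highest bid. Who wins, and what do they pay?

Sorting bids: 103,000 (Sable) > 93,000 (Zephyr) > 89,000 (Meridian) > 53,000 (Dune) > 38,000 (Cinder) > 22,000 (Hale) > …
Sable wins with the highest bid; price is set by the runner-up at $93,000.

Sable pays $93,000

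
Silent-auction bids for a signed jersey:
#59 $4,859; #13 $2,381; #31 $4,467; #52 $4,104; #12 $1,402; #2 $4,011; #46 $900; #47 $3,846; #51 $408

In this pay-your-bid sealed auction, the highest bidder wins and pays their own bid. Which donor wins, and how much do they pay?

Pay-your-bid sealed auction: the highest bidder wins and pays their own bid.
Sorting bids: 4,859 (#59) > 4,467 (#31) > 4,104 (#52) > 4,011 (#2) > 3,846 (#47) > 2,381 (#13) > …
#59 is highest → pays own bid, $4,859.

#59 pays $4,859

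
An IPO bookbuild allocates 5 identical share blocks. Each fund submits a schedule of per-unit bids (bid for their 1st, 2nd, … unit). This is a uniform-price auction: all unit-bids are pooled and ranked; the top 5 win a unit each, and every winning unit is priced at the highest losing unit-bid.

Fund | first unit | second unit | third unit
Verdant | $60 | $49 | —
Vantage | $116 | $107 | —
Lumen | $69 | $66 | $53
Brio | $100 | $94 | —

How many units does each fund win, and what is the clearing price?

Brio 2, Lumen 1, Vantage 2; clearing price $66

Merging the schedules and taking the best 5: 116 (Vantage-1), 107 (Vantage-2), 100 (Brio-1), 94 (Brio-2), 69 (Lumen-1)
First bid not allocated: $66.
Allocation: Brio 2, Lumen 1, Vantage 2.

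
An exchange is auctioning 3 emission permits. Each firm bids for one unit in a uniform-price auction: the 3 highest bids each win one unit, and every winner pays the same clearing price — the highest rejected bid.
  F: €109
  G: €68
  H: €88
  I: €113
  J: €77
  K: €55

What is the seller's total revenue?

Sorting: 113 (I), 109 (F), 88 (H), 77 (J), 68 (G), …
The 3 highest are I, F, H.
Clearing price = highest rejected bid = €77.
Total revenue = 3 × €77 = €231.

Total revenue: €231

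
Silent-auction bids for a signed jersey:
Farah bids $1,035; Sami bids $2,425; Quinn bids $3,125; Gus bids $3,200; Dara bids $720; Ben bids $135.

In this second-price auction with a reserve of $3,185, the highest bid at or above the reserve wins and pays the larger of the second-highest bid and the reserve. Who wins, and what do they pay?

Gus pays $3,185

Rule: the highest bid at or above the reserve wins and pays the larger of the second-highest bid and the reserve.
Bids ranked: 3,200 (Gus) > 3,125 (Quinn) > 2,425 (Sami) > 1,035 (Farah) > 720 (Dara) > 135 (Ben)
Highest eligible bid: Gus at $3,200.
Second-highest bid $3,125 is below the reserve $3,185, so the reserve binds → payment $3,185.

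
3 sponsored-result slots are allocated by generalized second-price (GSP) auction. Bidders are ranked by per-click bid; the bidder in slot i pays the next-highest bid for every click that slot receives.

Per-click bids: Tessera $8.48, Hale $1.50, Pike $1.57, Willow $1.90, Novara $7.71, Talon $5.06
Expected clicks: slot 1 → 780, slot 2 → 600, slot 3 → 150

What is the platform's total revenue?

Total revenue: $9334.80

Per-click bids in order: $8.48 (Tessera) > $7.71 (Novara) > $5.06 (Talon) > $1.90 (Willow) > …
Slot 1: Tessera pays $7.71 × 780 = $6013.80
Slot 2: Novara pays $5.06 × 600 = $3036.00
Slot 3: Talon pays $1.90 × 150 = $285.00
Total = $9334.80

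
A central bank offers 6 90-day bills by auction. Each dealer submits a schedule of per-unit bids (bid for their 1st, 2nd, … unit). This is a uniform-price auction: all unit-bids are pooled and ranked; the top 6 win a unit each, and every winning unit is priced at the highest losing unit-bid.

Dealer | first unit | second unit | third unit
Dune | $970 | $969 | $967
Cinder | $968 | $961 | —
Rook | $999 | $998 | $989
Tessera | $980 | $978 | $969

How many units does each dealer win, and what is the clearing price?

Dune 1, Rook 3, Tessera 2; clearing price $969

All unit-bids, highest first — top 6: 999 (Rook-1), 998 (Rook-2), 989 (Rook-3), 980 (Tessera-1), 978 (Tessera-2), 970 (Dune-1)
Highest rejected unit-bid = $969.
Allocation: Dune 1, Rook 3, Tessera 2.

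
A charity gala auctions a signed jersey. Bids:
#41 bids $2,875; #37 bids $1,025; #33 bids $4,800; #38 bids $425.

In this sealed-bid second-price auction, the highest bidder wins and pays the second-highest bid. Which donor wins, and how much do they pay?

Sorting bids: 4,800 (#33) > 2,875 (#41) > 1,025 (#37) > 425 (#38)
#33 wins with the highest bid; price is set by the runner-up at $2,875.

#33 pays $2,875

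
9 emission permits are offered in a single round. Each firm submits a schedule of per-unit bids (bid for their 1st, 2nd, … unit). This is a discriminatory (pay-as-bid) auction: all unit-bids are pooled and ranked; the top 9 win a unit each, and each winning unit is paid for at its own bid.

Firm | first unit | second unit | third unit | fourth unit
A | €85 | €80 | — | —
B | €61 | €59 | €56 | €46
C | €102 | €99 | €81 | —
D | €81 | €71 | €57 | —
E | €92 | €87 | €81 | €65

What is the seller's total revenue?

Total revenue: €788

Merging the schedules and taking the best 9: 102 (C-1), 99 (C-2), 92 (E-1), 87 (E-2), 85 (A-1), 81 (C-3), 81 (D-1), 81 (E-3), 80 (A-2)
Next rejected bid: €71 (not a price — pay-as-bid).
Each winning unit pays its own bid.
Revenue = 102 + 99 + 92 + 87 + 85 + 81 + 81 + 81 + 80 = €788.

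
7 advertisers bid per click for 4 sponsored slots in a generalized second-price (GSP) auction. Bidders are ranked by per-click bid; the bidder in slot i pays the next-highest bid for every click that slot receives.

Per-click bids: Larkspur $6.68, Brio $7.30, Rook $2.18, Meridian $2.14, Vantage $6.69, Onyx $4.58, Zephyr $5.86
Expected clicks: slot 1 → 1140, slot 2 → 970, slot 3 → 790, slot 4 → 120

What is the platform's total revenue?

Total revenue: $19285.20

Sorting advertisers: $7.30 (Brio) > $6.69 (Vantage) > $6.68 (Larkspur) > $5.86 (Zephyr) > $4.58 (Onyx) > …
Slot 1: Brio pays $6.69 × 1140 = $7626.60
Slot 2: Vantage pays $6.68 × 970 = $6479.60
Slot 3: Larkspur pays $5.86 × 790 = $4629.40
Slot 4: Zephyr pays $4.58 × 120 = $549.60
Total = $19285.20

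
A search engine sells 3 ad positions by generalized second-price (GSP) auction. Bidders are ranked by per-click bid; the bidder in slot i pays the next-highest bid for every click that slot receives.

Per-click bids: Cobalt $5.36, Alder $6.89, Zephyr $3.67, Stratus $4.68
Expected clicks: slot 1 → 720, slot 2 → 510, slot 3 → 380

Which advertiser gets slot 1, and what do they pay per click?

Sorting advertisers: $6.89 (Alder) > $5.36 (Cobalt) > $4.68 (Stratus) > $3.67 (Zephyr)
Slot 1 goes to the first-ranked bidder, Alder, who pays the next bid down: $5.36/click.

Alder; $5.36 per click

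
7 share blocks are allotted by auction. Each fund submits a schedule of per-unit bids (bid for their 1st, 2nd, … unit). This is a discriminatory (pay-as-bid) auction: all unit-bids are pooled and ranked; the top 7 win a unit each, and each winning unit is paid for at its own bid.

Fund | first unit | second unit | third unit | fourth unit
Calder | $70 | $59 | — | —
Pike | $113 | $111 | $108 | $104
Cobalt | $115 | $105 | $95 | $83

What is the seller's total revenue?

Total revenue: $751

Merging the schedules and taking the best 7: 115 (Cobalt-1), 113 (Pike-1), 111 (Pike-2), 108 (Pike-3), 105 (Cobalt-2), 104 (Pike-4), 95 (Cobalt-3)
Next rejected bid: $83 (not a price — pay-as-bid).
Each winning unit pays its own bid.
Revenue = 115 + 113 + 111 + 108 + 105 + 104 + 95 = $751.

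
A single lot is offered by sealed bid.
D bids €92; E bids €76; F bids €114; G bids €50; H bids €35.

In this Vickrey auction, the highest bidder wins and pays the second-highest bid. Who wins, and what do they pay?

F pays €92

Sorting bids: 114 (F) > 92 (D) > 76 (E) > 50 (G) > 35 (H)
F is highest; pays the second-highest bid, €92.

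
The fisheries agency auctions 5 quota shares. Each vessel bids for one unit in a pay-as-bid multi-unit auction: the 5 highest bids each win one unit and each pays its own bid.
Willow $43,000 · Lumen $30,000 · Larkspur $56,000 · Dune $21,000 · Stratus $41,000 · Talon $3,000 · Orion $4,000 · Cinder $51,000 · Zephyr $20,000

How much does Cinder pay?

Ordering the bids: 56,000 (Larkspur), 51,000 (Cinder), 43,000 (Willow), 41,000 (Stratus), 30,000 (Lumen), 21,000 (Dune), 20,000 (Zephyr), …
Winners (5 units): Larkspur, Cinder, Willow, Stratus, Lumen.
Cinder wins → own bid $51,000.

Cinder pays $51,000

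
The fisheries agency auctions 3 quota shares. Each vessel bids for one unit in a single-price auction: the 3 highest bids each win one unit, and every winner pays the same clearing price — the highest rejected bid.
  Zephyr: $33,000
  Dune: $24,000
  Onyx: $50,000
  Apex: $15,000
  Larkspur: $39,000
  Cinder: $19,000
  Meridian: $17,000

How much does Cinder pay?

Bids ranked high→low: 50,000 (Onyx), 39,000 (Larkspur), 33,000 (Zephyr), 24,000 (Dune), 19,000 (Cinder), …
Winners (3 units): Onyx, Larkspur, Zephyr.
Highest unsuccessful bid: $24,000 → clearing price.
Cinder does not win → pays $0.

Cinder pays $0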